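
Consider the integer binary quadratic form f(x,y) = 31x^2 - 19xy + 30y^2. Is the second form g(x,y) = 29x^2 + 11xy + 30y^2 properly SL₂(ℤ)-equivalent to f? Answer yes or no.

D₁ = -3359, D₂ = -3359
f: flip: (31,-19,30)→(30,19,31)
f: reduced (well bottom): (30,19,31) with a≤c, −a<b≤a
g: reduced (well bottom): (29,11,30) with a≤c, −a<b≤a
reduced forms (30, 19, 31) vs (29, 11, 30) ⇒ inequivalent

no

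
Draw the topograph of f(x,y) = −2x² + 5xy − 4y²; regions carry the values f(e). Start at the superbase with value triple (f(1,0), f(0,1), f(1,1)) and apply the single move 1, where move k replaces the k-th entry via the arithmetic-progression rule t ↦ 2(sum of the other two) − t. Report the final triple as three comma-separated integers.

start (-2,-4,-1) = (f(1,0),f(0,1),f(1,1))
replace slot 1: 2·((-4)+(-1)) − (-2) = -8 → (-8,-4,-1)

-8,-4,-1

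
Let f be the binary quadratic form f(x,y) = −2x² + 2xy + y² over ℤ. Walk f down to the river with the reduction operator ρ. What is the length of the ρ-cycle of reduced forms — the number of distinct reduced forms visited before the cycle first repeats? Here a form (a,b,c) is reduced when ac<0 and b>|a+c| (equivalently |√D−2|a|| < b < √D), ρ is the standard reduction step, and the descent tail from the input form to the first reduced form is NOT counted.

D = 12, ⌊√D⌋ = 3
river: ρ → (1,2,-2)
river: ρ → (-2,2,1)
ρ-cycle length = 2 (tail of 0 descent steps not counted)

2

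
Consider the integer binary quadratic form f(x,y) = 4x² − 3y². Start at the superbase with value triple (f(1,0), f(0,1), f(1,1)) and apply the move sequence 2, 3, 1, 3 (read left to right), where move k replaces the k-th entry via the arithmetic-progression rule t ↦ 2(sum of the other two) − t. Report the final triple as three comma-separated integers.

start (4,-3,1) = (f(1,0),f(0,1),f(1,1))
replace slot 2: 2·(4+1) − (-3) = 13 → (4,13,1)
replace slot 3: 2·(4+13) − 1 = 33 → (4,13,33)
replace slot 1: 2·(13+33) − 4 = 88 → (88,13,33)
replace slot 3: 2·(88+13) − 33 = 169 → (88,13,169)

88,13,169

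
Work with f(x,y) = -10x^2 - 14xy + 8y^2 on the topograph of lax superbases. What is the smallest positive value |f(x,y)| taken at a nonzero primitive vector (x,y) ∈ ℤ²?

descent: ρ → (8,14,-10)  [lands on river]
river: ρ → (-10,6,12)
river: ρ → (12,18,-4)
river: ρ → (-4,22,2)
river: ρ → (2,22,-4)
river: ρ → (-4,18,12)
river: ρ → (12,6,-10)
river: ρ → (-10,14,8)
river: ρ → (8,18,-6)
river: ρ → (-6,18,8)
closes: descent 1, river 10
min |a| on river = 2

2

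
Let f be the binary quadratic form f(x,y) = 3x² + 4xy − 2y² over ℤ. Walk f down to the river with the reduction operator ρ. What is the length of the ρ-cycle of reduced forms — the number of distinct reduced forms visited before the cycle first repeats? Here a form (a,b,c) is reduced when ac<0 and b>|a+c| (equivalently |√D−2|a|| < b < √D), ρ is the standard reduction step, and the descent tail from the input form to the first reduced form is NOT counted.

D = 40, ⌊√D⌋ = 6
river: ρ → (-2,4,3)
river: ρ → (3,2,-3)
river: ρ → (-3,4,2)
river: ρ → (2,4,-3)
river: ρ → (-3,2,3)
river: ρ → (3,4,-2)
ρ-cycle length = 6 (tail of 0 descent steps not counted)

6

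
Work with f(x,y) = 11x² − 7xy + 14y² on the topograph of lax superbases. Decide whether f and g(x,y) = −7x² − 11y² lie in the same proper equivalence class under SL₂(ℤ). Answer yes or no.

D₁ = -567, D₂ = -308
discriminants differ ⇒ not SL₂(ℤ)-equivalent

no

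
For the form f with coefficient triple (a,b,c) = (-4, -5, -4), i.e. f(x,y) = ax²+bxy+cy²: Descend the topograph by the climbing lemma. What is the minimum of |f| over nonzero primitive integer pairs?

translate: b→-3 (≡5 mod 8), so (4,5,4)→(4,-3,3)
flip: (4,-3,3)→(3,3,4)
reduced (well bottom): (3,3,4) with a≤c, −a<b≤a
well minimum |f| = |-3| = 3 (negative-definite)

3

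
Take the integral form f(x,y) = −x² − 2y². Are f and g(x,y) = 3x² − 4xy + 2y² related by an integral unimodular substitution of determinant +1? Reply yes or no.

D₁ = -8, D₂ = -8
f is negative-definite; reduce −f:
−f: reduced (well bottom): (1,0,2) with a≤c, −a<b≤a
flip sign back: reduced form of f is (-1,0,-2)
g: translate: b→2 (≡-4 mod 6), so (3,-4,2)→(3,2,1)
g: flip: (3,2,1)→(1,-2,3)
g: translate: b→0 (≡-2 mod 2), so (1,-2,3)→(1,0,2)
g: reduced (well bottom): (1,0,2) with a≤c, −a<b≤a
reduced forms (-1, 0, -2) vs (1, 0, 2) ⇒ inequivalent

no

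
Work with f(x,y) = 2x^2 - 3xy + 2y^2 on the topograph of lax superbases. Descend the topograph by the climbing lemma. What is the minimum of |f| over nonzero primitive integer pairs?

translate: b→1 (≡-3 mod 4), so (2,-3,2)→(2,1,1)
flip: (2,1,1)→(1,-1,2)
translate: b→1 (≡-1 mod 2), so (1,-1,2)→(1,1,2)
reduced (well bottom): (1,1,2) with a≤c, −a<b≤a
well minimum = a = 1

1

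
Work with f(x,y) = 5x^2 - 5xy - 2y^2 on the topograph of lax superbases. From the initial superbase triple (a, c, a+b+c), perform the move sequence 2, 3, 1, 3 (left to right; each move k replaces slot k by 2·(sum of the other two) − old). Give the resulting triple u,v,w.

start (5,-2,-2) = (f(1,0),f(0,1),f(1,1))
replace slot 2: 2·(5+(-2)) − (-2) = 8 → (5,8,-2)
replace slot 3: 2·(5+8) − (-2) = 28 → (5,8,28)
replace slot 1: 2·(8+28) − 5 = 67 → (67,8,28)
replace slot 3: 2·(67+8) − 28 = 122 → (67,8,122)

67,8,122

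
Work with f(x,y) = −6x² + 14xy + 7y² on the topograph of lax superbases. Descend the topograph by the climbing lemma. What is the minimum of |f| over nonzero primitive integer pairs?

river: ρ → (7,14,-6)
river: ρ → (-6,10,11)
river: ρ → (11,12,-5)
river: ρ → (-5,18,2)
river: ρ → (2,18,-5)
river: ρ → (-5,12,11)
river: ρ → (11,10,-6)
river: ρ → (-6,14,7)
closes: descent 0, river 8
min |a| on river = 2

2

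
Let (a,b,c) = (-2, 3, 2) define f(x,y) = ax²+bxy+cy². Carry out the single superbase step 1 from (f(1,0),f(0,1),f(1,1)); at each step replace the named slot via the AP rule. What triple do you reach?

start (-2,2,3) = (f(1,0),f(0,1),f(1,1))
replace slot 1: 2·(2+3) − (-2) = 12 → (12,2,3)

12,2,3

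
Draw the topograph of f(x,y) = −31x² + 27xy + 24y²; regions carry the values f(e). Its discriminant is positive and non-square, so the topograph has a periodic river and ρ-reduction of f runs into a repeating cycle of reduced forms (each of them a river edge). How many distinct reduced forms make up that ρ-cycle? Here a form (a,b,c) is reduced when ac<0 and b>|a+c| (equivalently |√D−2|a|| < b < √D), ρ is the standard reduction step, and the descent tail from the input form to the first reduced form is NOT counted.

D = 3705, ⌊√D⌋ = 60
river: ρ → (24,21,-34)
river: ρ → (-34,47,11)
river: ρ → (11,41,-46)
river: ρ → (-46,51,6)
river: ρ → (6,57,-19)
river: ρ → (-19,57,6)
river: ρ → (6,51,-46)
river: ρ → (-46,41,11)
river: ρ → (11,47,-34)
river: ρ → (-34,21,24)
river: ρ → (24,27,-31)
river: ρ → (-31,35,20)
river: ρ → (20,45,-21)
river: ρ → (-21,39,26)
river: ρ → (26,13,-34)
river: ρ → (-34,55,5)
river: ρ → (5,55,-34)
river: ρ → (-34,13,26)
river: ρ → (26,39,-21)
river: ρ → (-21,45,20)
river: ρ → (20,35,-31)
river: ρ → (-31,27,24)
ρ-cycle length = 22 (tail of 0 descent steps not counted)

22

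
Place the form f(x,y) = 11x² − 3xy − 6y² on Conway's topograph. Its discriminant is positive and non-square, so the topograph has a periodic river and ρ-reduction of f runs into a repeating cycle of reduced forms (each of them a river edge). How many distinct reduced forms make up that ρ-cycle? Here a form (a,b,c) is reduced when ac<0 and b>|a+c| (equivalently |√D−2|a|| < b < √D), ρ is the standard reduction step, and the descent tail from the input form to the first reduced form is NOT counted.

D = 273, ⌊√D⌋ = 16
descent: ρ → (-6,15,2)  [lands on river]
river: ρ → (2,13,-13)
river: ρ → (-13,13,2)
river: ρ → (2,15,-6)
river: ρ → (-6,9,8)
river: ρ → (8,7,-7)
river: ρ → (-7,7,8)
river: ρ → (8,9,-6)
ρ-cycle length = 8 (tail of 1 descent step not counted)

8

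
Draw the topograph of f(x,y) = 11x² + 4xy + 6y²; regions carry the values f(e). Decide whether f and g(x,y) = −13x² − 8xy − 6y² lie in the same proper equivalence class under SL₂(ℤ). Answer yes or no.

D₁ = -248, D₂ = -248
f: flip: (11,4,6)→(6,-4,11)
f: reduced (well bottom): (6,-4,11) with a≤c, −a<b≤a
g is negative-definite; reduce −g:
−g: flip: (13,8,6)→(6,-8,13)
−g: translate: b→4 (≡-8 mod 12), so (6,-8,13)→(6,4,11)
−g: reduced (well bottom): (6,4,11) with a≤c, −a<b≤a
flip sign back: reduced form of g is (-6,-4,-11)
reduced forms (6, -4, 11) vs (-6, -4, -11) ⇒ inequivalent

no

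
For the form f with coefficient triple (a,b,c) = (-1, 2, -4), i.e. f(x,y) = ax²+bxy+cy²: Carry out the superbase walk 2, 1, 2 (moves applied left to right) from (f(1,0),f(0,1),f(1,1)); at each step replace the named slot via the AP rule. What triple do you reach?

start (-1,-4,-3) = (f(1,0),f(0,1),f(1,1))
replace slot 2: 2·((-1)+(-3)) − (-4) = -4 → (-1,-4,-3)
replace slot 1: 2·((-4)+(-3)) − (-1) = -13 → (-13,-4,-3)
replace slot 2: 2·((-13)+(-3)) − (-4) = -28 → (-13,-28,-3)

-13,-28,-3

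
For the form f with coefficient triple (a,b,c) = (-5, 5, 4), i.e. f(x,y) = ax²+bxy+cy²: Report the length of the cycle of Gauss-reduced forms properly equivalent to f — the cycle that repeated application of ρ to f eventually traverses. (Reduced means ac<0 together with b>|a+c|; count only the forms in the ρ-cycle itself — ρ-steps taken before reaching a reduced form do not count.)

D = 105, ⌊√D⌋ = 10
river: ρ → (4,3,-6)
river: ρ → (-6,9,1)
river: ρ → (1,9,-6)
river: ρ → (-6,3,4)
river: ρ → (4,5,-5)
river: ρ → (-5,5,4)
ρ-cycle length = 6 (tail of 0 descent steps not counted)

6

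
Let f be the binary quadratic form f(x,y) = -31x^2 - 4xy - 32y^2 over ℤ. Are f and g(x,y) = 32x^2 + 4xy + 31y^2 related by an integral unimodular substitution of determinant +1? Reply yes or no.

D₁ = -3952, D₂ = -3952
f is negative-definite; reduce −f:
−f: reduced (well bottom): (31,4,32) with a≤c, −a<b≤a
flip sign back: reduced form of f is (-31,-4,-32)
g: flip: (32,4,31)→(31,-4,32)
g: reduced (well bottom): (31,-4,32) with a≤c, −a<b≤a
reduced forms (-31, -4, -32) vs (31, -4, 32) ⇒ inequivalent

no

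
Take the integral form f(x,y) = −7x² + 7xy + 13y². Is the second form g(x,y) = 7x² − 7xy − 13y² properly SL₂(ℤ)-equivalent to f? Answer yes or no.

D₁ = 413, D₂ = 413
river cycle of f (length 4): (13, 19, -1), (-1, 19, 13), (13, 7, -7), (-7, 7, 13)
river cycle of g (length 4): (-13, 7, 7), (7, 7, -13), (-13, 19, 1), (1, 19, -13)
cycles differ ⇒ inequivalent

no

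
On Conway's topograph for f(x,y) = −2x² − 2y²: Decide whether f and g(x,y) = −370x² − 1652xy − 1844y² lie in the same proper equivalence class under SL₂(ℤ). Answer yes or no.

D₁ = -16, D₂ = -16
f is negative-definite; reduce −f:
−f: reduced (well bottom): (2,0,2) with a≤c, −a<b≤a
flip sign back: reduced form of f is (-2,0,-2)
g is negative-definite; reduce −g:
−g: translate: b→172 (≡1652 mod 740), so (370,1652,1844)→(370,172,20)
−g: flip: (370,172,20)→(20,-172,370)
−g: translate: b→-12 (≡-172 mod 40), so (20,-172,370)→(20,-12,2)
−g: flip: (20,-12,2)→(2,12,20)
−g: translate: b→0 (≡12 mod 4), so (2,12,20)→(2,0,2)
−g: reduced (well bottom): (2,0,2) with a≤c, −a<b≤a
flip sign back: reduced form of g is (-2,0,-2)
reduced forms (-2, 0, -2) vs (-2, 0, -2) ⇒ equivalent

yes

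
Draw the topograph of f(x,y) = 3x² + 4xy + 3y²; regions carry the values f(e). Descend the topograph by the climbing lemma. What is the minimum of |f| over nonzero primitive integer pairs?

translate: b→-2 (≡4 mod 6), so (3,4,3)→(3,-2,2)
flip: (3,-2,2)→(2,2,3)
reduced (well bottom): (2,2,3) with a≤c, −a<b≤a
well minimum = a = 2

2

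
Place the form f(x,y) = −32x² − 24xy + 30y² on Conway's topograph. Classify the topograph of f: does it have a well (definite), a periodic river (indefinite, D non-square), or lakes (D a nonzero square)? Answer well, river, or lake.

D = b²−4ac = (-24)² − 4·(-32)·30 = 4416
D > 0 non-square ⇒ indefinite ⇒ periodic river

river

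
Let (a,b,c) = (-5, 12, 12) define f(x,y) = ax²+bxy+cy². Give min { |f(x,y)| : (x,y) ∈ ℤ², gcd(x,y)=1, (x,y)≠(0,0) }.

river: ρ → (12,12,-5)
river: ρ → (-5,18,3)
river: ρ → (3,18,-5)
river: ρ → (-5,12,12)
closes: descent 0, river 4
min |a| on river = 3

3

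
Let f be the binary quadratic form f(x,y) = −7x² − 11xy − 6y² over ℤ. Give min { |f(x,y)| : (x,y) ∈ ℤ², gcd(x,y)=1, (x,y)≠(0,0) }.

translate: b→-3 (≡11 mod 14), so (7,11,6)→(7,-3,2)
flip: (7,-3,2)→(2,3,7)
translate: b→-1 (≡3 mod 4), so (2,3,7)→(2,-1,6)
reduced (well bottom): (2,-1,6) with a≤c, −a<b≤a
well minimum |f| = |-2| = 2 (negative-definite)

2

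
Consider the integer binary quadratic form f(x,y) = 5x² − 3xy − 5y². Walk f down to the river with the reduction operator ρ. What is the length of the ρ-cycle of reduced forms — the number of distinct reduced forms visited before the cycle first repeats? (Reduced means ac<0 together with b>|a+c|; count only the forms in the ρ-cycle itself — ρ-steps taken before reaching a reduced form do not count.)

D = 109, ⌊√D⌋ = 10
descent: ρ → (-5,3,5)  [lands on river]
river: ρ → (5,7,-3)
river: ρ → (-3,5,7)
river: ρ → (7,9,-1)
river: ρ → (-1,9,7)
river: ρ → (7,5,-3)
river: ρ → (-3,7,5)
river: ρ → (5,3,-5)
river: ρ → (-5,7,3)
river: ρ → (3,5,-7)
river: ρ → (-7,9,1)
river: ρ → (1,9,-7)
river: ρ → (-7,5,3)
river: ρ → (3,7,-5)
ρ-cycle length = 14 (tail of 1 descent step not counted)

14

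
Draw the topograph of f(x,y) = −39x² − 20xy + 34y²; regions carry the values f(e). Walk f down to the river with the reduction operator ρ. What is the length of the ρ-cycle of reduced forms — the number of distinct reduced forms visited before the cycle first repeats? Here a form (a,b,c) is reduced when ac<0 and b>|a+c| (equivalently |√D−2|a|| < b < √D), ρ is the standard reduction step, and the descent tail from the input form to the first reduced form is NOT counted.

D = 5704, ⌊√D⌋ = 75
descent: ρ → (34,20,-39)  [lands on river]
river: ρ → (-39,58,15)
river: ρ → (15,62,-31)
river: ρ → (-31,62,15)
river: ρ → (15,58,-39)
river: ρ → (-39,20,34)
river: ρ → (34,48,-25)
river: ρ → (-25,52,30)
river: ρ → (30,68,-9)
river: ρ → (-9,58,65)
river: ρ → (65,72,-2)
river: ρ → (-2,72,65)
river: ρ → (65,58,-9)
river: ρ → (-9,68,30)
river: ρ → (30,52,-25)
river: ρ → (-25,48,34)
ρ-cycle length = 16 (tail of 1 descent step not counted)

16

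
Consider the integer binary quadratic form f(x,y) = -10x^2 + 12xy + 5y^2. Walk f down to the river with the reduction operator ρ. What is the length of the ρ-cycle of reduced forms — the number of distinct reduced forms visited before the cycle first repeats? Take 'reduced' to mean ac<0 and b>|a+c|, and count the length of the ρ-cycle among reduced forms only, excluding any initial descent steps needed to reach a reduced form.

D = 344, ⌊√D⌋ = 18
river: ρ → (5,18,-1)
river: ρ → (-1,18,5)
river: ρ → (5,12,-10)
river: ρ → (-10,8,7)
river: ρ → (7,6,-11)
river: ρ → (-11,16,2)
river: ρ → (2,16,-11)
river: ρ → (-11,6,7)
river: ρ → (7,8,-10)
river: ρ → (-10,12,5)
ρ-cycle length = 10 (tail of 0 descent steps not counted)

10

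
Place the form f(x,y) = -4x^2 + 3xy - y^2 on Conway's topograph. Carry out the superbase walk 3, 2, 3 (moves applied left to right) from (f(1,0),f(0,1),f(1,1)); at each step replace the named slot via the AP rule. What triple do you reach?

start (-4,-1,-2) = (f(1,0),f(0,1),f(1,1))
replace slot 3: 2·((-4)+(-1)) − (-2) = -8 → (-4,-1,-8)
replace slot 2: 2·((-4)+(-8)) − (-1) = -23 → (-4,-23,-8)
replace slot 3: 2·((-4)+(-23)) − (-8) = -46 → (-4,-23,-46)

-4,-23,-46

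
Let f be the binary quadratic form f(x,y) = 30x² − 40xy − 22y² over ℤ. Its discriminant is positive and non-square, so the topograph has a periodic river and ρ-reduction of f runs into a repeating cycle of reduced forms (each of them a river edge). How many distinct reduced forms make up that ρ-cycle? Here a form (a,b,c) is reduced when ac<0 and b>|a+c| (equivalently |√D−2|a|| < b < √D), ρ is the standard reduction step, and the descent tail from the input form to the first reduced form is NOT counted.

D = 4240, ⌊√D⌋ = 65
descent: ρ → (-22,40,30)  [lands on river]
river: ρ → (30,20,-32)
river: ρ → (-32,44,18)
river: ρ → (18,64,-2)
river: ρ → (-2,64,18)
river: ρ → (18,44,-32)
river: ρ → (-32,20,30)
river: ρ → (30,40,-22)
river: ρ → (-22,48,22)
river: ρ → (22,40,-30)
river: ρ → (-30,20,32)
river: ρ → (32,44,-18)
river: ρ → (-18,64,2)
river: ρ → (2,64,-18)
river: ρ → (-18,44,32)
river: ρ → (32,20,-30)
river: ρ → (-30,40,22)
river: ρ → (22,48,-22)
ρ-cycle length = 18 (tail of 1 descent step not counted)

18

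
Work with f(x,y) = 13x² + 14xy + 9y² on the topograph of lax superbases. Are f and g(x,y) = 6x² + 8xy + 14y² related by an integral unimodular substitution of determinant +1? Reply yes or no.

D₁ = -272, D₂ = -272
f: translate: b→-12 (≡14 mod 26), so (13,14,9)→(13,-12,8)
f: flip: (13,-12,8)→(8,12,13)
f: translate: b→-4 (≡12 mod 16), so (8,12,13)→(8,-4,9)
f: reduced (well bottom): (8,-4,9) with a≤c, −a<b≤a
g: translate: b→-4 (≡8 mod 12), so (6,8,14)→(6,-4,12)
g: reduced (well bottom): (6,-4,12) with a≤c, −a<b≤a
reduced forms (8, -4, 9) vs (6, -4, 12) ⇒ inequivalent

no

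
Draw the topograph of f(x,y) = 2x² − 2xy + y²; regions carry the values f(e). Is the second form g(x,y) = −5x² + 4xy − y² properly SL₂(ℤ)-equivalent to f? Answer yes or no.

D₁ = -4, D₂ = -4
f: translate: b→2 (≡-2 mod 4), so (2,-2,1)→(2,2,1)
f: flip: (2,2,1)→(1,-2,2)
f: translate: b→0 (≡-2 mod 2), so (1,-2,2)→(1,0,1)
f: reduced (well bottom): (1,0,1) with a≤c, −a<b≤a
g is negative-definite; reduce −g:
−g: flip: (5,-4,1)→(1,4,5)
−g: translate: b→0 (≡4 mod 2), so (1,4,5)→(1,0,1)
−g: reduced (well bottom): (1,0,1) with a≤c, −a<b≤a
flip sign back: reduced form of g is (-1,0,-1)
reduced forms (1, 0, 1) vs (-1, 0, -1) ⇒ inequivalent

no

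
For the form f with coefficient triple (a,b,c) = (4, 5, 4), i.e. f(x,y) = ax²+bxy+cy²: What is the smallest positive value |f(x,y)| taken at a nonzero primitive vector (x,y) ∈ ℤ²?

translate: b→-3 (≡5 mod 8), so (4,5,4)→(4,-3,3)
flip: (4,-3,3)→(3,3,4)
reduced (well bottom): (3,3,4) with a≤c, −a<b≤a
well minimum = a = 3

3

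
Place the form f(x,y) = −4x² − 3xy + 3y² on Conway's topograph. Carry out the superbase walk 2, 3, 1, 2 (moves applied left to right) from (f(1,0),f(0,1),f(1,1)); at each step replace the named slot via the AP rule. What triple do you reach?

start (-4,3,-4) = (f(1,0),f(0,1),f(1,1))
replace slot 2: 2·((-4)+(-4)) − 3 = -19 → (-4,-19,-4)
replace slot 3: 2·((-4)+(-19)) − (-4) = -42 → (-4,-19,-42)
replace slot 1: 2·((-19)+(-42)) − (-4) = -118 → (-118,-19,-42)
replace slot 2: 2·((-118)+(-42)) − (-19) = -301 → (-118,-301,-42)

-118,-301,-42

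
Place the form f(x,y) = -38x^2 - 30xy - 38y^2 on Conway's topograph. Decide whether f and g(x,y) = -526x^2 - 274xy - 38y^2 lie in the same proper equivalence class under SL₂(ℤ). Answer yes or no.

D₁ = -4876, D₂ = -4876
f is negative-definite; reduce −f:
−f: reduced (well bottom): (38,30,38) with a≤c, −a<b≤a
flip sign back: reduced form of f is (-38,-30,-38)
g is negative-definite; reduce −g:
−g: flip: (526,274,38)→(38,-274,526)
−g: translate: b→30 (≡-274 mod 76), so (38,-274,526)→(38,30,38)
−g: reduced (well bottom): (38,30,38) with a≤c, −a<b≤a
flip sign back: reduced form of g is (-38,-30,-38)
reduced forms (-38, -30, -38) vs (-38, -30, -38) ⇒ equivalent

yes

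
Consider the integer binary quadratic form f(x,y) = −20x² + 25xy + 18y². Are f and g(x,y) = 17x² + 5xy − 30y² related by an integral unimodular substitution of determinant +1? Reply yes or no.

D₁ = 2065, D₂ = 2065
river cycle of f (length 28): (18, 11, -27), (-27, 43, 2), (2, 45, -5), (-5, 45, 2), (2, 43, -27), (-27, 11, 18), (18, 25, -20), (-20, 15, 23), (23, 31, -12), (-12, 41, 8), … (18 more)
river cycle of g (length 28): (17, 39, -8), (-8, 41, 12), (12, 31, -23), (-23, 15, 20), (20, 25, -18), (-18, 11, 27), (27, 43, -2), (-2, 45, 5), (5, 45, -2), (-2, 43, 27), … (18 more)
cycles differ ⇒ inequivalent

no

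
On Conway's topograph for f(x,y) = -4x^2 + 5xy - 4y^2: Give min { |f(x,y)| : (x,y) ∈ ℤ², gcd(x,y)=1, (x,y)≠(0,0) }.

translate: b→3 (≡-5 mod 8), so (4,-5,4)→(4,3,3)
flip: (4,3,3)→(3,-3,4)
translate: b→3 (≡-3 mod 6), so (3,-3,4)→(3,3,4)
reduced (well bottom): (3,3,4) with a≤c, −a<b≤a
well minimum |f| = |-3| = 3 (negative-definite)

3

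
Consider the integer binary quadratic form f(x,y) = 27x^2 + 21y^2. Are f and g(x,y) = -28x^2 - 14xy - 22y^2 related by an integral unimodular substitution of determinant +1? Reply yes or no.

D₁ = -2268, D₂ = -2268
f: flip: (27,0,21)→(21,0,27)
f: reduced (well bottom): (21,0,27) with a≤c, −a<b≤a
g is negative-definite; reduce −g:
−g: flip: (28,14,22)→(22,-14,28)
−g: reduced (well bottom): (22,-14,28) with a≤c, −a<b≤a
flip sign back: reduced form of g is (-22,14,-28)
reduced forms (21, 0, 27) vs (-22, 14, -28) ⇒ inequivalent

no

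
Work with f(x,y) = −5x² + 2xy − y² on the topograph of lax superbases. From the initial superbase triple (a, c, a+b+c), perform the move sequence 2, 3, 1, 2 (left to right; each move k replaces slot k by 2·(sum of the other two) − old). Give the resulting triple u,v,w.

start (-5,-1,-4) = (f(1,0),f(0,1),f(1,1))
replace slot 2: 2·((-5)+(-4)) − (-1) = -17 → (-5,-17,-4)
replace slot 3: 2·((-5)+(-17)) − (-4) = -40 → (-5,-17,-40)
replace slot 1: 2·((-17)+(-40)) − (-5) = -109 → (-109,-17,-40)
replace slot 2: 2·((-109)+(-40)) − (-17) = -281 → (-109,-281,-40)

-109,-281,-40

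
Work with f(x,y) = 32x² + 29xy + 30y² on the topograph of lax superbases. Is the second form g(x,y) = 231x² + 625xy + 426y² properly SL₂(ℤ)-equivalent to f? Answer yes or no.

D₁ = -2999, D₂ = -2999
f: flip: (32,29,30)→(30,-29,32)
f: reduced (well bottom): (30,-29,32) with a≤c, −a<b≤a
g: translate: b→163 (≡625 mod 462), so (231,625,426)→(231,163,32)
g: flip: (231,163,32)→(32,-163,231)
g: translate: b→29 (≡-163 mod 64), so (32,-163,231)→(32,29,30)
g: flip: (32,29,30)→(30,-29,32)
g: reduced (well bottom): (30,-29,32) with a≤c, −a<b≤a
reduced forms (30, -29, 32) vs (30, -29, 32) ⇒ equivalent

yes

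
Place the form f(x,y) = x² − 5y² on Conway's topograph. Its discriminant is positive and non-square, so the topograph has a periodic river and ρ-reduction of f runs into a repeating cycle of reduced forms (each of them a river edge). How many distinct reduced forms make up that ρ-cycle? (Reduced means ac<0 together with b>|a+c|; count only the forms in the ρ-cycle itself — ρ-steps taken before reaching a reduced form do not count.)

D = 20, ⌊√D⌋ = 4
descent: ρ → (-5,0,1)
descent: ρ → (1,4,-1)  [lands on river]
river: ρ → (-1,4,1)
ρ-cycle length = 2 (tail of 2 descent steps not counted)

2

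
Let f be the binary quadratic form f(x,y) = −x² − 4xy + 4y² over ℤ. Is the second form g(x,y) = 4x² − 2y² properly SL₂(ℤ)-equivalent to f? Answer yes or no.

D₁ = 32, D₂ = 32
river cycle of f (length 2): (4, 4, -1), (-1, 4, 4)
river cycle of g (length 2): (-2, 4, 2), (2, 4, -2)
cycles differ ⇒ inequivalent

no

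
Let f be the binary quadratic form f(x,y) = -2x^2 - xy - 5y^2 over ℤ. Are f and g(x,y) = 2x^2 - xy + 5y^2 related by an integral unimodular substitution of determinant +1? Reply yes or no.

D₁ = -39, D₂ = -39
f is negative-definite; reduce −f:
−f: reduced (well bottom): (2,1,5) with a≤c, −a<b≤a
flip sign back: reduced form of f is (-2,-1,-5)
g: reduced (well bottom): (2,-1,5) with a≤c, −a<b≤a
reduced forms (-2, -1, -5) vs (2, -1, 5) ⇒ inequivalent

no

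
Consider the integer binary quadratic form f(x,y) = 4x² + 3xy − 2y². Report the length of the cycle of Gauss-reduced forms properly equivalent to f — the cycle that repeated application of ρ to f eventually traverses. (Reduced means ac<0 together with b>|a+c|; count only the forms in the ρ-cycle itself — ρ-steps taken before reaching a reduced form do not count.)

D = 41, ⌊√D⌋ = 6
river: ρ → (-2,5,2)
river: ρ → (2,3,-4)
river: ρ → (-4,5,1)
river: ρ → (1,5,-4)
river: ρ → (-4,3,2)
river: ρ → (2,5,-2)
river: ρ → (-2,3,4)
river: ρ → (4,5,-1)
river: ρ → (-1,5,4)
river: ρ → (4,3,-2)
ρ-cycle length = 10 (tail of 0 descent steps not counted)

10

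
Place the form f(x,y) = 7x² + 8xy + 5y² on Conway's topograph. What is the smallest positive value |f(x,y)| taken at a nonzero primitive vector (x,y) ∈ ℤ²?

translate: b→-6 (≡8 mod 14), so (7,8,5)→(7,-6,4)
flip: (7,-6,4)→(4,6,7)
translate: b→-2 (≡6 mod 8), so (4,6,7)→(4,-2,5)
reduced (well bottom): (4,-2,5) with a≤c, −a<b≤a
well minimum = a = 4

4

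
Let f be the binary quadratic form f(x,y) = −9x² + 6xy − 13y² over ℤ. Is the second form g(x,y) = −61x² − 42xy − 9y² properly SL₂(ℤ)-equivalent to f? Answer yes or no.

D₁ = -432, D₂ = -432
f is negative-definite; reduce −f:
−f: reduced (well bottom): (9,-6,13) with a≤c, −a<b≤a
flip sign back: reduced form of f is (-9,6,-13)
g is negative-definite; reduce −g:
−g: flip: (61,42,9)→(9,-42,61)
−g: translate: b→-6 (≡-42 mod 18), so (9,-42,61)→(9,-6,13)
−g: reduced (well bottom): (9,-6,13) with a≤c, −a<b≤a
flip sign back: reduced form of g is (-9,6,-13)
reduced forms (-9, 6, -13) vs (-9, 6, -13) ⇒ equivalent

yes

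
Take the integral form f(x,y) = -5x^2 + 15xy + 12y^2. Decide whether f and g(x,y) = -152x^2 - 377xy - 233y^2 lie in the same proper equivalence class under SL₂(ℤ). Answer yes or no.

D₁ = 465, D₂ = 465
river cycle of f (length 10): (12, 9, -8), (-8, 7, 13), (13, 19, -2), (-2, 21, 3), (3, 21, -2), (-2, 19, 13), (13, 7, -8), (-8, 9, 12), (12, 15, -5), (-5, 15, 12)
river cycle of g (length 10): (-8, 9, 12), (12, 15, -5), (-5, 15, 12), (12, 9, -8), (-8, 7, 13), (13, 19, -2), (-2, 21, 3), (3, 21, -2), (-2, 19, 13), (13, 7, -8)
cycles coincide ⇒ equivalent

yes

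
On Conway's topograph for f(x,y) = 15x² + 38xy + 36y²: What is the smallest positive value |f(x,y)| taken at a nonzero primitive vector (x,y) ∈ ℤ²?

translate: b→8 (≡38 mod 30), so (15,38,36)→(15,8,13)
flip: (15,8,13)→(13,-8,15)
reduced (well bottom): (13,-8,15) with a≤c, −a<b≤a
well minimum = a = 13

13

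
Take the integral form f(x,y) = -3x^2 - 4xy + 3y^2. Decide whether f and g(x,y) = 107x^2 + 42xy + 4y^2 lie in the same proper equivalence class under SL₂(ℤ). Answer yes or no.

D₁ = 52, D₂ = 52
river cycle of f (length 10): (3, 4, -3), (-3, 2, 4), (4, 6, -1), (-1, 6, 4), (4, 2, -3), (-3, 4, 3), (3, 2, -4), (-4, 6, 1), (1, 6, -4), (-4, 2, 3)
river cycle of g (length 10): (4, 6, -1), (-1, 6, 4), (4, 2, -3), (-3, 4, 3), (3, 2, -4), (-4, 6, 1), (1, 6, -4), (-4, 2, 3), (3, 4, -3), (-3, 2, 4)
cycles coincide ⇒ equivalent

yes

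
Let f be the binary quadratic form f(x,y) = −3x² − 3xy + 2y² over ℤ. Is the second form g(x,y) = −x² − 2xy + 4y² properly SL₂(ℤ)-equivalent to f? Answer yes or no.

D₁ = 33, D₂ = 20
discriminants differ ⇒ not SL₂(ℤ)-equivalent

no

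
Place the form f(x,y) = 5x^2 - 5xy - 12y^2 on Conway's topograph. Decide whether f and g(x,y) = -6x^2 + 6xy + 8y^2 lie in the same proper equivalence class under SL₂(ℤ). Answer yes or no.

D₁ = 265, D₂ = 228
discriminants differ ⇒ not SL₂(ℤ)-equivalent

no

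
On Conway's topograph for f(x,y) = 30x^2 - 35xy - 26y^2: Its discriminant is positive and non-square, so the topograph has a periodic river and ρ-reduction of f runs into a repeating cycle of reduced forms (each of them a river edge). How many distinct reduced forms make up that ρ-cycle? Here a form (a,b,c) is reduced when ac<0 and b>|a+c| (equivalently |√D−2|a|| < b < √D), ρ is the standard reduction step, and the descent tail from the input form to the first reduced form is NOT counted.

D = 4345, ⌊√D⌋ = 65
descent: ρ → (-26,35,30)  [lands on river]
river: ρ → (30,25,-31)
river: ρ → (-31,37,24)
river: ρ → (24,59,-9)
river: ρ → (-9,49,54)
river: ρ → (54,59,-4)
river: ρ → (-4,61,39)
river: ρ → (39,17,-26)
ρ-cycle length = 8 (tail of 1 descent step not counted)

8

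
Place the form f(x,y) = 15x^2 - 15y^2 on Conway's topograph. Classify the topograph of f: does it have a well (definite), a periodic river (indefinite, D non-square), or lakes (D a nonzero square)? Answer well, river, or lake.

D = b²−4ac = 0² − 4·15·(-15) = 900
D = 30² is a perfect square ⇒ form factors over ℤ ⇒ lakes

lake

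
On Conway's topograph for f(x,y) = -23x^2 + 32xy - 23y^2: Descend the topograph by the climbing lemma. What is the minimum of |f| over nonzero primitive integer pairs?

translate: b→14 (≡-32 mod 46), so (23,-32,23)→(23,14,14)
flip: (23,14,14)→(14,-14,23)
translate: b→14 (≡-14 mod 28), so (14,-14,23)→(14,14,23)
reduced (well bottom): (14,14,23) with a≤c, −a<b≤a
well minimum |f| = |-14| = 14 (negative-definite)

14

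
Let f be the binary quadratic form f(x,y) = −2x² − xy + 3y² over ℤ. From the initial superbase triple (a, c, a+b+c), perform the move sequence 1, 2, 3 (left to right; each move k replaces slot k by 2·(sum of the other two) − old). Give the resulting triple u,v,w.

start (-2,3,0) = (f(1,0),f(0,1),f(1,1))
replace slot 1: 2·(3+0) − (-2) = 8 → (8,3,0)
replace slot 2: 2·(8+0) − 3 = 13 → (8,13,0)
replace slot 3: 2·(8+13) − 0 = 42 → (8,13,42)

8,13,42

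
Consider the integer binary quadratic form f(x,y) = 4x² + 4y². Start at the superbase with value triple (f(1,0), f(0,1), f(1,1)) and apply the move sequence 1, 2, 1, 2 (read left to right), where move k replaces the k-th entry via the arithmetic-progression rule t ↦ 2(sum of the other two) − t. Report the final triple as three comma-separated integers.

start (4,4,8) = (f(1,0),f(0,1),f(1,1))
replace slot 1: 2·(4+8) − 4 = 20 → (20,4,8)
replace slot 2: 2·(20+8) − 4 = 52 → (20,52,8)
replace slot 1: 2·(52+8) − 20 = 100 → (100,52,8)
replace slot 2: 2·(100+8) − 52 = 164 → (100,164,8)

100,164,8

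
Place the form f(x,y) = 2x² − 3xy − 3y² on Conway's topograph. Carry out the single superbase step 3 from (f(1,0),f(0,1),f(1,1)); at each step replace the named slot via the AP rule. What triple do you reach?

start (2,-3,-4) = (f(1,0),f(0,1),f(1,1))
replace slot 3: 2·(2+(-3)) − (-4) = 2 → (2,-3,2)

2,-3,2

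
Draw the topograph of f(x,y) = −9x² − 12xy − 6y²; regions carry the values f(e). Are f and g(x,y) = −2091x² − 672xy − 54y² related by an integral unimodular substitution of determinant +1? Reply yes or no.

D₁ = -72, D₂ = -72
f is negative-definite; reduce −f:
−f: translate: b→-6 (≡12 mod 18), so (9,12,6)→(9,-6,3)
−f: flip: (9,-6,3)→(3,6,9)
−f: translate: b→0 (≡6 mod 6), so (3,6,9)→(3,0,6)
−f: reduced (well bottom): (3,0,6) with a≤c, −a<b≤a
flip sign back: reduced form of f is (-3,0,-6)
g is negative-definite; reduce −g:
−g: flip: (2091,672,54)→(54,-672,2091)
−g: translate: b→-24 (≡-672 mod 108), so (54,-672,2091)→(54,-24,3)
−g: flip: (54,-24,3)→(3,24,54)
−g: translate: b→0 (≡24 mod 6), so (3,24,54)→(3,0,6)
−g: reduced (well bottom): (3,0,6) with a≤c, −a<b≤a
flip sign back: reduced form of g is (-3,0,-6)
reduced forms (-3, 0, -6) vs (-3, 0, -6) ⇒ equivalent

yes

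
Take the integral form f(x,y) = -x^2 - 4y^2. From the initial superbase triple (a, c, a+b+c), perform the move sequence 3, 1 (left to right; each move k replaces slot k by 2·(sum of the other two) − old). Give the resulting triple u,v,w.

start (-1,-4,-5) = (f(1,0),f(0,1),f(1,1))
replace slot 3: 2·((-1)+(-4)) − (-5) = -5 → (-1,-4,-5)
replace slot 1: 2·((-4)+(-5)) − (-1) = -17 → (-17,-4,-5)

-17,-4,-5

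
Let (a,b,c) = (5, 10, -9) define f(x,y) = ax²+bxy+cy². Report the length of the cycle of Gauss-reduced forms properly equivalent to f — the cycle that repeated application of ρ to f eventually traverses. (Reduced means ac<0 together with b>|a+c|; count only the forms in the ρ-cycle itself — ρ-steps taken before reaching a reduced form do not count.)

D = 280, ⌊√D⌋ = 16
river: ρ → (-9,8,6)
river: ρ → (6,16,-1)
river: ρ → (-1,16,6)
river: ρ → (6,8,-9)
river: ρ → (-9,10,5)
river: ρ → (5,10,-9)
ρ-cycle length = 6 (tail of 0 descent steps not counted)

6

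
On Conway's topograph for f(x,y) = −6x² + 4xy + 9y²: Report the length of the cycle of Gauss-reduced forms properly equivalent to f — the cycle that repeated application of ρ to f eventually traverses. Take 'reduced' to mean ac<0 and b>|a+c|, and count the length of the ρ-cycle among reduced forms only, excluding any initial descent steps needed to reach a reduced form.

D = 232, ⌊√D⌋ = 15
river: ρ → (9,14,-1)
river: ρ → (-1,14,9)
river: ρ → (9,4,-6)
river: ρ → (-6,8,7)
river: ρ → (7,6,-7)
river: ρ → (-7,8,6)
river: ρ → (6,4,-9)
river: ρ → (-9,14,1)
river: ρ → (1,14,-9)
river: ρ → (-9,4,6)
river: ρ → (6,8,-7)
river: ρ → (-7,6,7)
river: ρ → (7,8,-6)
river: ρ → (-6,4,9)
ρ-cycle length = 14 (tail of 0 descent steps not counted)

14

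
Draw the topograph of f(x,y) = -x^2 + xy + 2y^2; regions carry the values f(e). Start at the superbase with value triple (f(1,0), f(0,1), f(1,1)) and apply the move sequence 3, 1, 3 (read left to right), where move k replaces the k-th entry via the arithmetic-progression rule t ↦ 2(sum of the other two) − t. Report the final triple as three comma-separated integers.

start (-1,2,2) = (f(1,0),f(0,1),f(1,1))
replace slot 3: 2·((-1)+2) − 2 = 0 → (-1,2,0)
replace slot 1: 2·(2+0) − (-1) = 5 → (5,2,0)
replace slot 3: 2·(5+2) − 0 = 14 → (5,2,14)

5,2,14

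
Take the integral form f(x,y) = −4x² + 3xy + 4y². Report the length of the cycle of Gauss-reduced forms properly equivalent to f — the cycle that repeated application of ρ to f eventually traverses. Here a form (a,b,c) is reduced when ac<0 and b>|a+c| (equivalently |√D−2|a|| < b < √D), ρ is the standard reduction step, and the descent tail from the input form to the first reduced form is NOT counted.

D = 73, ⌊√D⌋ = 8
river: ρ → (4,5,-3)
river: ρ → (-3,7,2)
river: ρ → (2,5,-6)
river: ρ → (-6,7,1)
river: ρ → (1,7,-6)
river: ρ → (-6,5,2)
river: ρ → (2,7,-3)
river: ρ → (-3,5,4)
river: ρ → (4,3,-4)
river: ρ → (-4,5,3)
river: ρ → (3,7,-2)
river: ρ → (-2,5,6)
river: ρ → (6,7,-1)
river: ρ → (-1,7,6)
river: ρ → (6,5,-2)
river: ρ → (-2,7,3)
river: ρ → (3,5,-4)
river: ρ → (-4,3,4)
ρ-cycle length = 18 (tail of 0 descent steps not counted)

18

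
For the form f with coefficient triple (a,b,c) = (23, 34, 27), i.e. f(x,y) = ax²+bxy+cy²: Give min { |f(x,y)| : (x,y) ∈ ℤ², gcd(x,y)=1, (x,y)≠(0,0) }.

translate: b→-12 (≡34 mod 46), so (23,34,27)→(23,-12,16)
flip: (23,-12,16)→(16,12,23)
reduced (well bottom): (16,12,23) with a≤c, −a<b≤a
well minimum = a = 16

16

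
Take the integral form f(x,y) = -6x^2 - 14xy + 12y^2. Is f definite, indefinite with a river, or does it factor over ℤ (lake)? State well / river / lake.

D = b²−4ac = (-14)² − 4·(-6)·12 = 484
D = 22² is a perfect square ⇒ form factors over ℤ ⇒ lakes

lake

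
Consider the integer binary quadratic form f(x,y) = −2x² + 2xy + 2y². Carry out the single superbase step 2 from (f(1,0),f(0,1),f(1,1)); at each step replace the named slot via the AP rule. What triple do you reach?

start (-2,2,2) = (f(1,0),f(0,1),f(1,1))
replace slot 2: 2·((-2)+2) − 2 = -2 → (-2,-2,2)

-2,-2,2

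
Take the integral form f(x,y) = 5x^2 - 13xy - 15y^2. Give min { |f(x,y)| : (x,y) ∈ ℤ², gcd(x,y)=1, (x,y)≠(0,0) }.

descent: ρ → (-15,13,5)  [lands on river]
river: ρ → (5,17,-9)
river: ρ → (-9,19,3)
river: ρ → (3,17,-15)
closes: descent 1, river 4
min |a| on river = 3

3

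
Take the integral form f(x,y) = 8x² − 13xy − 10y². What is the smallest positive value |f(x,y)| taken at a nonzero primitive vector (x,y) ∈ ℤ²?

descent: ρ → (-10,13,8)  [lands on river]
river: ρ → (8,19,-4)
river: ρ → (-4,21,3)
river: ρ → (3,21,-4)
river: ρ → (-4,19,8)
river: ρ → (8,13,-10)
river: ρ → (-10,7,11)
river: ρ → (11,15,-6)
river: ρ → (-6,21,2)
river: ρ → (2,19,-16)
river: ρ → (-16,13,5)
river: ρ → (5,17,-10)
river: ρ → (-10,3,12)
river: ρ → (12,21,-1)
river: ρ → (-1,21,12)
river: ρ → (12,3,-10)
river: ρ → (-10,17,5)
river: ρ → (5,13,-16)
river: ρ → (-16,19,2)
river: ρ → (2,21,-6)
river: ρ → (-6,15,11)
river: ρ → (11,7,-10)
closes: descent 1, river 22
min |a| on river = 1

1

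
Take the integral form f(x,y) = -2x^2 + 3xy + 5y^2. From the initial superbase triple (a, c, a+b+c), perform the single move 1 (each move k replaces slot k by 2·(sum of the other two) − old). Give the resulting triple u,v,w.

start (-2,5,6) = (f(1,0),f(0,1),f(1,1))
replace slot 1: 2·(5+6) − (-2) = 24 → (24,5,6)

24,5,6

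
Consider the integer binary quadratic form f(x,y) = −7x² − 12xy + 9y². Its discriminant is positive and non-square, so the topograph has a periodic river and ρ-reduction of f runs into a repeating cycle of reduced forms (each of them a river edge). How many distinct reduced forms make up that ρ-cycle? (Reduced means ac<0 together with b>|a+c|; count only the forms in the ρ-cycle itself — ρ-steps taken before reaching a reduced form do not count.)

D = 396, ⌊√D⌋ = 19
descent: ρ → (9,12,-7)  [lands on river]
river: ρ → (-7,16,5)
river: ρ → (5,14,-10)
river: ρ → (-10,6,9)
ρ-cycle length = 4 (tail of 1 descent step not counted)

4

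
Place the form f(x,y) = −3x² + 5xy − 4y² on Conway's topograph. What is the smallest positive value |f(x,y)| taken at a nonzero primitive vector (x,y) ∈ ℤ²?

translate: b→1 (≡-5 mod 6), so (3,-5,4)→(3,1,2)
flip: (3,1,2)→(2,-1,3)
reduced (well bottom): (2,-1,3) with a≤c, −a<b≤a
well minimum |f| = |-2| = 2 (negative-definite)

2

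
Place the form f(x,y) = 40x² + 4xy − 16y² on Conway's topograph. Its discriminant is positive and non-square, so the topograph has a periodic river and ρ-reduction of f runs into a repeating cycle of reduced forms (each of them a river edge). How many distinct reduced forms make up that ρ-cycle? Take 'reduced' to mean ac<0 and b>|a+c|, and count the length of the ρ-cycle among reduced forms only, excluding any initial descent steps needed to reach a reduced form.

D = 2576, ⌊√D⌋ = 50
descent: ρ → (-16,28,28)  [lands on river]
river: ρ → (28,28,-16)
river: ρ → (-16,36,20)
river: ρ → (20,44,-8)
river: ρ → (-8,36,40)
river: ρ → (40,44,-4)
river: ρ → (-4,44,40)
river: ρ → (40,36,-8)
river: ρ → (-8,44,20)
river: ρ → (20,36,-16)
ρ-cycle length = 10 (tail of 1 descent step not counted)

10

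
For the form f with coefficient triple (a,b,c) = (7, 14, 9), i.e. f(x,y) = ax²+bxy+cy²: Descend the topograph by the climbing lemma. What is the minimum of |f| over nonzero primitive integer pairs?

translate: b→0 (≡14 mod 14), so (7,14,9)→(7,0,2)
flip: (7,0,2)→(2,0,7)
reduced (well bottom): (2,0,7) with a≤c, −a<b≤a
well minimum = a = 2

2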